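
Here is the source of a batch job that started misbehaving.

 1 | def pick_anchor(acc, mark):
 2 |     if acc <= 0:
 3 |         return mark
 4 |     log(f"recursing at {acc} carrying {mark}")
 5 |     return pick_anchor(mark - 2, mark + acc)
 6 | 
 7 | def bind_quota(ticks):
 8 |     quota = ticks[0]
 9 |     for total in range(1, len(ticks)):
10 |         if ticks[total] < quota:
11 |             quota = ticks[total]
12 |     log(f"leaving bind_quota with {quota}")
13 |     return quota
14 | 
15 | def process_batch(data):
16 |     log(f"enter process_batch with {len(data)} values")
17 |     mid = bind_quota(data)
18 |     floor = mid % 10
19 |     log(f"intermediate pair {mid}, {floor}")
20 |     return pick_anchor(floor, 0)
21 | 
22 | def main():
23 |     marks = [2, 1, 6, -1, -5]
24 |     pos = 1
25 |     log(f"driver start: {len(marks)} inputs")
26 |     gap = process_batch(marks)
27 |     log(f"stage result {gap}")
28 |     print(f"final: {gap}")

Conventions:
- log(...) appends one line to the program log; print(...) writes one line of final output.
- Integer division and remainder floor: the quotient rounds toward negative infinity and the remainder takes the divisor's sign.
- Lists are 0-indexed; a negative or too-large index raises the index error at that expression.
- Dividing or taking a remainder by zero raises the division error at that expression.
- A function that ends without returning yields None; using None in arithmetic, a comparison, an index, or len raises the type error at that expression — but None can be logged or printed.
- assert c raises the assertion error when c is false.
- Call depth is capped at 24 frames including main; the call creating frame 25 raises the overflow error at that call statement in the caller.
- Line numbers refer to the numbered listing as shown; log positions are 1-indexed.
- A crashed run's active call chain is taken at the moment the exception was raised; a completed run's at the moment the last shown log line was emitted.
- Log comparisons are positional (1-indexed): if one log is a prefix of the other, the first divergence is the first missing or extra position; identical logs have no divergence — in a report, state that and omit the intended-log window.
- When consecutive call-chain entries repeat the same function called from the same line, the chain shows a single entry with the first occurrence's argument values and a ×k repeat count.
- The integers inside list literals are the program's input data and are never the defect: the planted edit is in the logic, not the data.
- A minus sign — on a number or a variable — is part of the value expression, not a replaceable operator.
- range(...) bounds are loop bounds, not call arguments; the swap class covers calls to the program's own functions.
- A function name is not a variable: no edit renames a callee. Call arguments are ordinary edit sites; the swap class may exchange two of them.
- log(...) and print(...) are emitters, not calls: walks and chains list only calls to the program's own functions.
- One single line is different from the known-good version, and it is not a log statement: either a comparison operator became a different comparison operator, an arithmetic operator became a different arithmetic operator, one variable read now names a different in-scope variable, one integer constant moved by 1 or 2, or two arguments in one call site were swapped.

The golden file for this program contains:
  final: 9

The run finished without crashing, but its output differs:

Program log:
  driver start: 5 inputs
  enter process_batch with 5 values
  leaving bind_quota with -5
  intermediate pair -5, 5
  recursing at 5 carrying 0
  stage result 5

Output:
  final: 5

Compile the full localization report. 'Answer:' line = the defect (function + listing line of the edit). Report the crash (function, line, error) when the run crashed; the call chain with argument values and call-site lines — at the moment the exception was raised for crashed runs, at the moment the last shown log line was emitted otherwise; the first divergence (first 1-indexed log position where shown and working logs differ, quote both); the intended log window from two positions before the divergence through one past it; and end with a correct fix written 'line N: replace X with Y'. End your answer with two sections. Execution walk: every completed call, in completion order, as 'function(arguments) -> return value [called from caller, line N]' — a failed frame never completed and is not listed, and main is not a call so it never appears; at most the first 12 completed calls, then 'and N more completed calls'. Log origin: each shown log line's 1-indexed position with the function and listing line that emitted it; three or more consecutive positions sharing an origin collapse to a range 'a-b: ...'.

Answer: the defect is in pick_anchor at line 5.
Key fact: Log line 6 is where behavior first shows: 'stage result 5' appears instead of 'recursing at 3 carrying 5'.
Call chain: main.
First divergence: position 6 — the shown line 'stage result 5' should read 'recursing at 3 carrying 5'.
Intended log window:
  4: intermediate pair -5, 5
  5: recursing at 5 carrying 0
  6: recursing at 3 carrying 5
  7: recursing at 1 carrying 8
Execution walk:
  bind_quota([2, 1, 6, -1, -5]) -> -5  [called from process_batch, line 17]
  pick_anchor(-2, 5) -> 5  [called from pick_anchor, line 5]
  pick_anchor(5, 0) -> 5  [called from process_batch, line 20]
  process_batch([2, 1, 6, -1, -5]) -> 5  [called from main, line 26]
Log line origins:
  1 — main, line 25
  2 — process_batch, line 16
  3 — bind_quota, line 12
  4 — process_batch, line 19
  5 — pick_anchor, line 4
  6 — main, line 27
A correct fix: line 5: replace `mark - 2` with `acc - 2`.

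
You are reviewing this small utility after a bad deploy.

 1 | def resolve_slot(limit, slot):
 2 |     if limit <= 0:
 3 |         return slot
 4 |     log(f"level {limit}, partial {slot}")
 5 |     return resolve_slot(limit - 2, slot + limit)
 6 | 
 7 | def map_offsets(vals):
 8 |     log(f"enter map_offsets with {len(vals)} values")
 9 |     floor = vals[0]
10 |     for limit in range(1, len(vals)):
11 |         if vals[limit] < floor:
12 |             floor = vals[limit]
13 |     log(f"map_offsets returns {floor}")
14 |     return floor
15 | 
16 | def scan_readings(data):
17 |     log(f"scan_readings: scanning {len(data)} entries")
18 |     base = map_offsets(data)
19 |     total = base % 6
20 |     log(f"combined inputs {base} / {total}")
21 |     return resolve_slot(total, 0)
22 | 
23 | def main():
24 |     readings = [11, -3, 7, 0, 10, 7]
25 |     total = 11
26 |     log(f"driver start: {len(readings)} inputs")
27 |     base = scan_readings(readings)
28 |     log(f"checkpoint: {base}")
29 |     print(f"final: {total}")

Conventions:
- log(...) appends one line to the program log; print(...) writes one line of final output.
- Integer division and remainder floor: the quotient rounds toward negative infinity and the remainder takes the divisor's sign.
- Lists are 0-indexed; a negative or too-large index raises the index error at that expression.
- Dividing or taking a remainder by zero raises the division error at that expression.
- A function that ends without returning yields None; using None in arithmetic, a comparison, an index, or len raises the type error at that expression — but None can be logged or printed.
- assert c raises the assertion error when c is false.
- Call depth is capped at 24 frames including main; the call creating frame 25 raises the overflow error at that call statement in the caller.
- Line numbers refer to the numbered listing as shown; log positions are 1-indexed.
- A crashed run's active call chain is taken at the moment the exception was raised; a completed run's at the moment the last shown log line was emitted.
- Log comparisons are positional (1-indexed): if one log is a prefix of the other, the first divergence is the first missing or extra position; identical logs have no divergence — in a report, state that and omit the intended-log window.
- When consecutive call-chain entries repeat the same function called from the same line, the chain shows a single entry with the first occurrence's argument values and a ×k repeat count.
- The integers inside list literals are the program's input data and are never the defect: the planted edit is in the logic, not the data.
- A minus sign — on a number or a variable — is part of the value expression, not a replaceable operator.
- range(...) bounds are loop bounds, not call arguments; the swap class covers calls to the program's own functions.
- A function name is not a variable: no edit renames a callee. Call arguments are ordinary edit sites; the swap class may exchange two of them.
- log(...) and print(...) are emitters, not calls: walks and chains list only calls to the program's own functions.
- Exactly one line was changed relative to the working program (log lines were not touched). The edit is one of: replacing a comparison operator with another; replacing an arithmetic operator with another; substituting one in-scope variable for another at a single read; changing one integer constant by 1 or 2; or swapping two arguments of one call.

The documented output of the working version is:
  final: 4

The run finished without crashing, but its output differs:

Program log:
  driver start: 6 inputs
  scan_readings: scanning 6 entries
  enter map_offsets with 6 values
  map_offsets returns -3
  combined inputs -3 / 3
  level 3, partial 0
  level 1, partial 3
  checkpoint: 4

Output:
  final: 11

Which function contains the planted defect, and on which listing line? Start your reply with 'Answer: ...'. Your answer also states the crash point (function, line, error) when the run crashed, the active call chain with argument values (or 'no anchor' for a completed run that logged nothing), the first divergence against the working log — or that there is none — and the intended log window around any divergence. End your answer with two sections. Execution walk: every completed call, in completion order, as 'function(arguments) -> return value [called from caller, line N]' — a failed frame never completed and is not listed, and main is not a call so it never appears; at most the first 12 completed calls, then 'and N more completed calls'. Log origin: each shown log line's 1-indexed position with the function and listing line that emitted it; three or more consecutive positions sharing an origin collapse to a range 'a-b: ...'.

Answer: the defect is in main at line 29.
Core observation: Every logged value matches the working version; the printed result is what differs.
Call chain: main.
First divergence: none; the two logs match at every position.
Execution walk:
  map_offsets([11, -3, 7, 0, 10, 7]) -> -3  [called from scan_readings, line 18]
  resolve_slot(-1, 4) -> 4  [called from resolve_slot, line 5]
  resolve_slot(1, 3) -> 4  [called from resolve_slot, line 5]
  resolve_slot(3, 0) -> 4  [called from scan_readings, line 21]
  scan_readings([11, -3, 7, 0, 10, 7]) -> 4  [called from main, line 27]
Log line origins:
  1: from main, line 26
  2: from scan_readings, line 17
  3: from map_offsets, line 8
  4: from map_offsets, line 13
  5: from scan_readings, line 20
  6: from resolve_slot, line 4
  7: from resolve_slot, line 4
  8: from main, line 28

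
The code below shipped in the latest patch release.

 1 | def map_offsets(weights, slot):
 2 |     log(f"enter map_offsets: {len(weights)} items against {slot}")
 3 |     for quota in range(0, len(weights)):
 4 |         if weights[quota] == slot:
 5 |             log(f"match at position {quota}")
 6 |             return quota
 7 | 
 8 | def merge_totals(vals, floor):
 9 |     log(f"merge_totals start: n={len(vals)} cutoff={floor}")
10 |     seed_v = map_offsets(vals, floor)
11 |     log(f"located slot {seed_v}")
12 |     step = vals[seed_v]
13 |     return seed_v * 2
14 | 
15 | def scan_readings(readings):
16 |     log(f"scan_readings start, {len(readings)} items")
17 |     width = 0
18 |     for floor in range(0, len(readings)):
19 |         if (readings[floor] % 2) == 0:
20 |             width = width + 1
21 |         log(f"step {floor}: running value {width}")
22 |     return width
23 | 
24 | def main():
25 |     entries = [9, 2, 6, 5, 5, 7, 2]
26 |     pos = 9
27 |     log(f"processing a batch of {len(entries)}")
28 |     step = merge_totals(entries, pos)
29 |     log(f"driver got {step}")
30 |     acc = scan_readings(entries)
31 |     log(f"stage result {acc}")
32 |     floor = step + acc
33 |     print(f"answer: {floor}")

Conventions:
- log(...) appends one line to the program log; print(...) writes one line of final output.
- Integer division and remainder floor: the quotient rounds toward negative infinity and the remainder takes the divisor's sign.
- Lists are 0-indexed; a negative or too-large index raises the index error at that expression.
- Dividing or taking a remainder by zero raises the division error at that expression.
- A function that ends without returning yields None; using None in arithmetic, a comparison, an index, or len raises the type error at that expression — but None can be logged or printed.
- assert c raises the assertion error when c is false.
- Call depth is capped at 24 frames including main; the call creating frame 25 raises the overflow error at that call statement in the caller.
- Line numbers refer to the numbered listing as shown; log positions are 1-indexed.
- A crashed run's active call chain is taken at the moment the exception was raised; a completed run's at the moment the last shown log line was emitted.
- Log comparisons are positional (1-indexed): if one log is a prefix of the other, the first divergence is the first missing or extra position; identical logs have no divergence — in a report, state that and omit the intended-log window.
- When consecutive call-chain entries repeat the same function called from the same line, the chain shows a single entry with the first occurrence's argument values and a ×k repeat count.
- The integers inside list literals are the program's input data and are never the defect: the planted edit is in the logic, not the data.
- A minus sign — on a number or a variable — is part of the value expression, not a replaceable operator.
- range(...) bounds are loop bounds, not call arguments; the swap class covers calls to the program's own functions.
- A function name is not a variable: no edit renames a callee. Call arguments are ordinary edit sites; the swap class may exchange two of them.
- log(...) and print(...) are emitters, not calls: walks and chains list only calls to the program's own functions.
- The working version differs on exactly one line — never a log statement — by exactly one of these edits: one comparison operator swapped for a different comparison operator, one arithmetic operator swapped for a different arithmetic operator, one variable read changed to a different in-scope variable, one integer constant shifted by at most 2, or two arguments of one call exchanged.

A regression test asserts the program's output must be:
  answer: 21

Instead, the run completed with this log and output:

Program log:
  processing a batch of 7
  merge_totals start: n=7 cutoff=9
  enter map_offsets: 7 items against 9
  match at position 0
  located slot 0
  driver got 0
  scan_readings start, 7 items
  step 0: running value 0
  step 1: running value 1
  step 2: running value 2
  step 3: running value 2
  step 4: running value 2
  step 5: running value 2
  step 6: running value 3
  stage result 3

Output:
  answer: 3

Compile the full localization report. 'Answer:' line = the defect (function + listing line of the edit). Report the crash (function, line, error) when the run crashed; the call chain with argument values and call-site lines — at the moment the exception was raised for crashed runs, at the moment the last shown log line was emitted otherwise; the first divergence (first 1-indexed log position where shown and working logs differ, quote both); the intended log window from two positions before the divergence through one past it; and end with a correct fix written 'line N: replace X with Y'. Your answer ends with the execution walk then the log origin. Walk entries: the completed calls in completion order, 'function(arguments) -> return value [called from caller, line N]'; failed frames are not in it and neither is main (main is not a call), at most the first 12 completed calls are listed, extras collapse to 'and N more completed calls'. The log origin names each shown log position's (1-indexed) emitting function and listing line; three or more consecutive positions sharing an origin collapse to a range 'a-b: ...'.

Answer: the defect is in merge_totals at line 13.
Key fact: At log position 6 the runs split — shown 'driver got 0', but the working version logs 'driver got 18'.
Call chain: main.
First divergence: at position 6 the run shows 'driver got 0' where the working version logs 'driver got 18'.
Intended log window:
  4: match at position 0
  5: located slot 0
  6: driver got 18
  7: scan_readings start, 7 items
Execution walk:
  map_offsets([9, 2, 6, 5, 5, 7, 2], 9) -> 0  [called from merge_totals, line 10]
  merge_totals([9, 2, 6, 5, 5, 7, 2], 9) -> 0  [called from main, line 28]
  scan_readings([9, 2, 6, 5, 5, 7, 2]) -> 3  [called from main, line 30]
Origin of each log line:
  1: emitted by main (line 27)
  2: emitted by merge_totals (line 9)
  3: emitted by map_offsets (line 2)
  4: emitted by map_offsets (line 5)
  5: emitted by merge_totals (line 11)
  6: emitted by main (line 29)
  7: emitted by scan_readings (line 16)
  8-14: emitted by scan_readings (line 21)
  15: emitted by main (line 31)
A correct fix: line 13: replace `seed_v` with `step`.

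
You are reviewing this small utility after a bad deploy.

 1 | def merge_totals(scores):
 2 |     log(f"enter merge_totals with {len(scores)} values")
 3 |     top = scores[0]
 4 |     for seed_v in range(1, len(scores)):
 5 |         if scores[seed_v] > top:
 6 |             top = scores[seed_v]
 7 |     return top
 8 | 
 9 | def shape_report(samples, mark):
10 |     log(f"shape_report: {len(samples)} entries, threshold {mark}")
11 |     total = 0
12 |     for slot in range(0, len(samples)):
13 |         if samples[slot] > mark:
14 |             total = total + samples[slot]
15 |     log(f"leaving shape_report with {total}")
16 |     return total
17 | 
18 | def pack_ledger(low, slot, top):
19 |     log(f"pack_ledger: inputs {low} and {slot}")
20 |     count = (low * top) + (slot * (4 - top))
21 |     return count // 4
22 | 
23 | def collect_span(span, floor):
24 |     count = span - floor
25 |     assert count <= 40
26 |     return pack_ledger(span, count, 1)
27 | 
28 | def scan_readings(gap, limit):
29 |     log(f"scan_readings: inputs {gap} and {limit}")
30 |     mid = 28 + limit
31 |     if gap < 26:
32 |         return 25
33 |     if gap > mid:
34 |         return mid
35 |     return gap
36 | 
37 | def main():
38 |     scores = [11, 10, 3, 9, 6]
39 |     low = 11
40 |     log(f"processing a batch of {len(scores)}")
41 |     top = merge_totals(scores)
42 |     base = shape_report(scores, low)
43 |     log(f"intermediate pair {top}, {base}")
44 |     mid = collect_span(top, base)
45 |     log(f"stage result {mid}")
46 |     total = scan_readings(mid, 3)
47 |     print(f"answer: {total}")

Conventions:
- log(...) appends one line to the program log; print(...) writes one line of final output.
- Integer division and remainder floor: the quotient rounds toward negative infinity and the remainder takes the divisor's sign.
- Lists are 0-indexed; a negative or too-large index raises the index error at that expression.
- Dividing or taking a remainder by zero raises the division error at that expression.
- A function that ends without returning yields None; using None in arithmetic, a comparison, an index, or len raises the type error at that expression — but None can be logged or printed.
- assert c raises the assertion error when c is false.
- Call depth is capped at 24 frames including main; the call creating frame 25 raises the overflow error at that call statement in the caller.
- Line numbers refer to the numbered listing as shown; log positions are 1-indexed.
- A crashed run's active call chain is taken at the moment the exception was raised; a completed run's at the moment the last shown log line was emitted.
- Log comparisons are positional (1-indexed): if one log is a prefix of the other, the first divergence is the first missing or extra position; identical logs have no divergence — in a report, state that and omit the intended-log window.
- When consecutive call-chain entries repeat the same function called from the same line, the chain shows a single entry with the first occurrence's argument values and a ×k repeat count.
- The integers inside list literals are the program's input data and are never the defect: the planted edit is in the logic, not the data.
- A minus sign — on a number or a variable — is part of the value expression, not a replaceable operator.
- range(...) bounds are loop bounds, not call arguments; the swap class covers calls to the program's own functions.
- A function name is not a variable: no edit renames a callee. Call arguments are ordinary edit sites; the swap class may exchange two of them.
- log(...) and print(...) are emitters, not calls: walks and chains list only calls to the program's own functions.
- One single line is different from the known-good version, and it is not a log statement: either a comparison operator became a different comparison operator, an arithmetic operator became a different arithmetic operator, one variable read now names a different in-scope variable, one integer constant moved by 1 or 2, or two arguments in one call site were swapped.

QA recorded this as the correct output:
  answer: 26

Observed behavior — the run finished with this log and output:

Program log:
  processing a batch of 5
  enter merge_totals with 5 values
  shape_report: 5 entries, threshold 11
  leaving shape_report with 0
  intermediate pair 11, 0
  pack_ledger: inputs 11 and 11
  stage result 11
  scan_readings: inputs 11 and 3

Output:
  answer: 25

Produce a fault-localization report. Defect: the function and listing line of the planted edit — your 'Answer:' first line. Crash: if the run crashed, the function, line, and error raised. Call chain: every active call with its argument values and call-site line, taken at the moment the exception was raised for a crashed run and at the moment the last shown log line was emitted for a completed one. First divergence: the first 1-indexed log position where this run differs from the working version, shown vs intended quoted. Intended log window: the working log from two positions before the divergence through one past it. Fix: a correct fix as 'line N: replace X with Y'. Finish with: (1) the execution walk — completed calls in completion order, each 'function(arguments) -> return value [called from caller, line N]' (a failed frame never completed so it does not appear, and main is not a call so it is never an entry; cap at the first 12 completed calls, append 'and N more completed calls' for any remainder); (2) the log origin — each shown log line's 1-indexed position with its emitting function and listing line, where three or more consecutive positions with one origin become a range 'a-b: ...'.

Answer: the defect is in scan_readings at line 32.
Core observation: Every logged value matches the working version; the printed result is what differs.
Call chain: main -> scan_readings(11, 3) (called at line 46).
First divergence: none (the log streams are identical).
Execution walk:
  merge_totals([11, 10, 3, 9, 6]) -> 11  [called from main, line 41]
  shape_report([11, 10, 3, 9, 6], 11) -> 0  [called from main, line 42]
  pack_ledger(11, 11, 1) -> 11  [called from collect_span, line 26]
  collect_span(11, 0) -> 11  [called from main, line 44]
  scan_readings(11, 3) -> 25  [called from main, line 46]
Log origin:
  1: from main, line 40
  2: from merge_totals, line 2
  3: from shape_report, line 10
  4: from shape_report, line 15
  5: from main, line 43
  6: from pack_ledger, line 19
  7: from main, line 45
  8: from scan_readings, line 29
A correct fix: line 32: replace `25` with `26`.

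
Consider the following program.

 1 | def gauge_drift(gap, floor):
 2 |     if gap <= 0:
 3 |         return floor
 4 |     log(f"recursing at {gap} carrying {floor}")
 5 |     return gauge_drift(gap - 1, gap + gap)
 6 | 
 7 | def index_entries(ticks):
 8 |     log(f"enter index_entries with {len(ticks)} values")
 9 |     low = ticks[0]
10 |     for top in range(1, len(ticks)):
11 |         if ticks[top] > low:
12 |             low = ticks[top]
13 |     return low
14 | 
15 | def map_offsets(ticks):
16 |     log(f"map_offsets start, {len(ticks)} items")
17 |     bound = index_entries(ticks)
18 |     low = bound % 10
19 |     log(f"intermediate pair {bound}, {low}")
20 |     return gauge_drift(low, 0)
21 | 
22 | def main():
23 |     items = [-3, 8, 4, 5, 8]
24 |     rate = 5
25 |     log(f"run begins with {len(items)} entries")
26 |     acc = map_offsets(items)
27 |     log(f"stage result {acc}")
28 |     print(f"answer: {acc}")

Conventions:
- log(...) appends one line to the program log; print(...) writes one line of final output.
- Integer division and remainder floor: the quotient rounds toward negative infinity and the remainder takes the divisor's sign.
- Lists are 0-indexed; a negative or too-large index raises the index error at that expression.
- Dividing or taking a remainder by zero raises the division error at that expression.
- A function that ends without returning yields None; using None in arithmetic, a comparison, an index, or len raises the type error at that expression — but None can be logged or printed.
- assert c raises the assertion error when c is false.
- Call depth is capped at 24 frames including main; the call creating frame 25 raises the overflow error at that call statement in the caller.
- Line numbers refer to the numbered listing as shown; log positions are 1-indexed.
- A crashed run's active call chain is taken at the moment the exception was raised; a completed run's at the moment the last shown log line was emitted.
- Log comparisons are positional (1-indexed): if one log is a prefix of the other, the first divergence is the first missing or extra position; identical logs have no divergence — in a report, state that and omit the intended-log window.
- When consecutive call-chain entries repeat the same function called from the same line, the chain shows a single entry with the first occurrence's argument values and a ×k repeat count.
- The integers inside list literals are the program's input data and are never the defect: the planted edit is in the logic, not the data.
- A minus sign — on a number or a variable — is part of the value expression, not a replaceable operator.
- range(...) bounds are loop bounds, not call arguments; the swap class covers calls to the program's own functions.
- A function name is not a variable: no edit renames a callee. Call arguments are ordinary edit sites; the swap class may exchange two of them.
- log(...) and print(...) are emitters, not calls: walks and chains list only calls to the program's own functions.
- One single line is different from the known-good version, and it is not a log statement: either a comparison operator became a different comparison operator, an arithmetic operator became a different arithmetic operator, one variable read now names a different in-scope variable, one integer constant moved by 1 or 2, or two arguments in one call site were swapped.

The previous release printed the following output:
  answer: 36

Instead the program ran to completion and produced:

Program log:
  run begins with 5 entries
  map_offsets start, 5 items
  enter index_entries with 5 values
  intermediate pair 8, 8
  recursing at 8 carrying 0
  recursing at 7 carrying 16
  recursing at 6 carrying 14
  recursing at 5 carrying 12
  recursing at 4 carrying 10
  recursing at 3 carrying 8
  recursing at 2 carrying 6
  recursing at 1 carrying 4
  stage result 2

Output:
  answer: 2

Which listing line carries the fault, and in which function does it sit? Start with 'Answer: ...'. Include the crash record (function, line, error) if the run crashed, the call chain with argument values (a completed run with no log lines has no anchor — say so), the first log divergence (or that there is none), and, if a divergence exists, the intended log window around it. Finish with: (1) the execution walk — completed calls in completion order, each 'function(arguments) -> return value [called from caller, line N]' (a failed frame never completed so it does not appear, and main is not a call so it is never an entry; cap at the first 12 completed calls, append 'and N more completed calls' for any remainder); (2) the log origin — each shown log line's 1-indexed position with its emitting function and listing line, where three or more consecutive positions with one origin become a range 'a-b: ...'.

Answer: the defect is in gauge_drift at line 5.
Core observation: Position 6 is the first bad log line: 'recursing at 7 carrying 16' should read 'recursing at 7 carrying 8'.
Call chain: main.
First divergence: position 6; shown 'recursing at 7 carrying 16' vs intended 'recursing at 7 carrying 8'.
Intended log window:
  4: intermediate pair 8, 8
  5: recursing at 8 carrying 0
  6: recursing at 7 carrying 8
  7: recursing at 6 carrying 15
Execution walk:
  index_entries([-3, 8, 4, 5, 8]) -> 8  [called from map_offsets, line 17]
  gauge_drift(0, 2) -> 2  [called from gauge_drift, line 5]
  gauge_drift(1, 4) -> 2  [called from gauge_drift, line 5]
  gauge_drift(2, 6) -> 2  [called from gauge_drift, line 5]
  gauge_drift(3, 8) -> 2  [called from gauge_drift, line 5]
  gauge_drift(4, 10) -> 2  [called from gauge_drift, line 5]
  gauge_drift(5, 12) -> 2  [called from gauge_drift, line 5]
  gauge_drift(6, 14) -> 2  [called from gauge_drift, line 5]
  gauge_drift(7, 16) -> 2  [called from gauge_drift, line 5]
  gauge_drift(8, 0) -> 2  [called from map_offsets, line 20]
  map_offsets([-3, 8, 4, 5, 8]) -> 2  [called from main, line 26]
Log origin:
  1 — main, line 25
  2 — map_offsets, line 16
  3 — index_entries, line 8
  4 — map_offsets, line 19
  5-12 — gauge_drift, line 4
  13 — main, line 27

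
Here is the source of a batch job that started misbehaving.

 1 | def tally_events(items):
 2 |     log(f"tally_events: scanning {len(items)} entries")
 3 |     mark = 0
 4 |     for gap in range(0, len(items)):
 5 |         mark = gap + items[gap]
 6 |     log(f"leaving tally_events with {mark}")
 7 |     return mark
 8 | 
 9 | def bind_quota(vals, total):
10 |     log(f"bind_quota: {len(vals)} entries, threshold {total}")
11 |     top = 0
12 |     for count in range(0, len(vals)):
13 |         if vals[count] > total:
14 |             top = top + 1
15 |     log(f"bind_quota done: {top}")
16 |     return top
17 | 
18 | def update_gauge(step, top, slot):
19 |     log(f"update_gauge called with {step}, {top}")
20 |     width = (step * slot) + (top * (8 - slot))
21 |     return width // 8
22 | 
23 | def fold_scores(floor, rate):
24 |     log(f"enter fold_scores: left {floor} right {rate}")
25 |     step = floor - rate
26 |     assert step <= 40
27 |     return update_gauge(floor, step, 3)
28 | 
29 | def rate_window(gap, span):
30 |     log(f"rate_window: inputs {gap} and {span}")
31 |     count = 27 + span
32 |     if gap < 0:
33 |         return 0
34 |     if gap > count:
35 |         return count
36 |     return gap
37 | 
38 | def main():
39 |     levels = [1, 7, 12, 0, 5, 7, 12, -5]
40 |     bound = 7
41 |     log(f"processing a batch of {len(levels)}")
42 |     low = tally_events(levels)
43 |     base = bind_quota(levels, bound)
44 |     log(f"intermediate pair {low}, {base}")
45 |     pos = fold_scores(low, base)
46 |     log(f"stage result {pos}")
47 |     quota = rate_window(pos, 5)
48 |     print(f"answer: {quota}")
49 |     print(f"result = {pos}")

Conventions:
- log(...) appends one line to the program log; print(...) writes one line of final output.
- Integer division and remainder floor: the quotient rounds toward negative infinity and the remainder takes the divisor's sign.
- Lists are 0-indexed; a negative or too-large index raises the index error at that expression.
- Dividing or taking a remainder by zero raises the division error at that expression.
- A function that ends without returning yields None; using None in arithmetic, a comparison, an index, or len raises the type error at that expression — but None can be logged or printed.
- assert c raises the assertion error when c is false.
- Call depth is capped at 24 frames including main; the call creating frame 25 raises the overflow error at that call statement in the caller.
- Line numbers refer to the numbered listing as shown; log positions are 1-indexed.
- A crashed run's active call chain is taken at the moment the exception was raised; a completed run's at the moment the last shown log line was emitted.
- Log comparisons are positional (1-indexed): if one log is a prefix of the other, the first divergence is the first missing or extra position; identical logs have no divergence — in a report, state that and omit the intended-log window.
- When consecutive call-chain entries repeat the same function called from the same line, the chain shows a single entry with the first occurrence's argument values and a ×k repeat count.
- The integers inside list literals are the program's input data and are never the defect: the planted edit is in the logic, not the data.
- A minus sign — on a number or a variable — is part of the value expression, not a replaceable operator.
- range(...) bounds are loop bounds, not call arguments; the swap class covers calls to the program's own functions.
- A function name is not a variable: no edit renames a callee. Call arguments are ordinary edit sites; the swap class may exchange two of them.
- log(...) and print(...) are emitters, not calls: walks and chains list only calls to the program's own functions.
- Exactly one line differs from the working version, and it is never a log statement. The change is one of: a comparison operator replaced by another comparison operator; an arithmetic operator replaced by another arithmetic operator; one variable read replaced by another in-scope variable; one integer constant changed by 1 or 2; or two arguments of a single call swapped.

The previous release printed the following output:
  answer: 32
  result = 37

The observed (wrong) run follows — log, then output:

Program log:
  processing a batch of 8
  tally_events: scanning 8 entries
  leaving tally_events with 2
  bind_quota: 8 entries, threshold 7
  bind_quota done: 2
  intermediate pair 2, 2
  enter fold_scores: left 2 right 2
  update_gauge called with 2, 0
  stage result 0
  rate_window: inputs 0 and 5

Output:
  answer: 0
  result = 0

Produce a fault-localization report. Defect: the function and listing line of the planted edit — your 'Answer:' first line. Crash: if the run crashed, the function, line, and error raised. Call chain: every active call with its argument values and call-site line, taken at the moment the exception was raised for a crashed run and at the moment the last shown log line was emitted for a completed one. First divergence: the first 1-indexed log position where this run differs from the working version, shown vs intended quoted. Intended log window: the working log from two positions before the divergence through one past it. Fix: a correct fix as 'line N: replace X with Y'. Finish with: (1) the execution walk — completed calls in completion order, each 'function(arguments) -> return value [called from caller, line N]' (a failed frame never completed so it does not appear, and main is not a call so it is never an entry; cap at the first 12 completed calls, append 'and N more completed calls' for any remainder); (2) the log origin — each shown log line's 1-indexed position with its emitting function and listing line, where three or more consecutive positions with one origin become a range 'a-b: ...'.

Answer: the defect is in tally_events at line 5.
Key observation: The log first diverges at position 3: the faulty run prints 'leaving tally_events with 2' where the working version prints 'leaving tally_events with 39'.
Call chain: main -> rate_window(0, 5) (called at line 47).
First divergence: position 3 — shown 'leaving tally_events with 2', intended 'leaving tally_events with 39'.
Intended log window:
  1: processing a batch of 8
  2: tally_events: scanning 8 entries
  3: leaving tally_events with 39
  4: bind_quota: 8 entries, threshold 7
Execution walk:
  tally_events([1, 7, 12, 0, 5, 7, 12, -5]) -> 2  [called from main, line 42]
  bind_quota([1, 7, 12, 0, 5, 7, 12, -5], 7) -> 2  [called from main, line 43]
  update_gauge(2, 0, 3) -> 0  [called from fold_scores, line 27]
  fold_scores(2, 2) -> 0  [called from main, line 45]
  rate_window(0, 5) -> 0  [called from main, line 47]
Log origins:
  1: logged in main at line 41
  2: logged in tally_events at line 2
  3: logged in tally_events at line 6
  4: logged in bind_quota at line 10
  5: logged in bind_quota at line 15
  6: logged in main at line 44
  7: logged in fold_scores at line 24
  8: logged in update_gauge at line 19
  9: logged in main at line 46
  10: logged in rate_window at line 30
A correct fix: line 5: replace `gap + items[gap]` with `mark + items[gap]`.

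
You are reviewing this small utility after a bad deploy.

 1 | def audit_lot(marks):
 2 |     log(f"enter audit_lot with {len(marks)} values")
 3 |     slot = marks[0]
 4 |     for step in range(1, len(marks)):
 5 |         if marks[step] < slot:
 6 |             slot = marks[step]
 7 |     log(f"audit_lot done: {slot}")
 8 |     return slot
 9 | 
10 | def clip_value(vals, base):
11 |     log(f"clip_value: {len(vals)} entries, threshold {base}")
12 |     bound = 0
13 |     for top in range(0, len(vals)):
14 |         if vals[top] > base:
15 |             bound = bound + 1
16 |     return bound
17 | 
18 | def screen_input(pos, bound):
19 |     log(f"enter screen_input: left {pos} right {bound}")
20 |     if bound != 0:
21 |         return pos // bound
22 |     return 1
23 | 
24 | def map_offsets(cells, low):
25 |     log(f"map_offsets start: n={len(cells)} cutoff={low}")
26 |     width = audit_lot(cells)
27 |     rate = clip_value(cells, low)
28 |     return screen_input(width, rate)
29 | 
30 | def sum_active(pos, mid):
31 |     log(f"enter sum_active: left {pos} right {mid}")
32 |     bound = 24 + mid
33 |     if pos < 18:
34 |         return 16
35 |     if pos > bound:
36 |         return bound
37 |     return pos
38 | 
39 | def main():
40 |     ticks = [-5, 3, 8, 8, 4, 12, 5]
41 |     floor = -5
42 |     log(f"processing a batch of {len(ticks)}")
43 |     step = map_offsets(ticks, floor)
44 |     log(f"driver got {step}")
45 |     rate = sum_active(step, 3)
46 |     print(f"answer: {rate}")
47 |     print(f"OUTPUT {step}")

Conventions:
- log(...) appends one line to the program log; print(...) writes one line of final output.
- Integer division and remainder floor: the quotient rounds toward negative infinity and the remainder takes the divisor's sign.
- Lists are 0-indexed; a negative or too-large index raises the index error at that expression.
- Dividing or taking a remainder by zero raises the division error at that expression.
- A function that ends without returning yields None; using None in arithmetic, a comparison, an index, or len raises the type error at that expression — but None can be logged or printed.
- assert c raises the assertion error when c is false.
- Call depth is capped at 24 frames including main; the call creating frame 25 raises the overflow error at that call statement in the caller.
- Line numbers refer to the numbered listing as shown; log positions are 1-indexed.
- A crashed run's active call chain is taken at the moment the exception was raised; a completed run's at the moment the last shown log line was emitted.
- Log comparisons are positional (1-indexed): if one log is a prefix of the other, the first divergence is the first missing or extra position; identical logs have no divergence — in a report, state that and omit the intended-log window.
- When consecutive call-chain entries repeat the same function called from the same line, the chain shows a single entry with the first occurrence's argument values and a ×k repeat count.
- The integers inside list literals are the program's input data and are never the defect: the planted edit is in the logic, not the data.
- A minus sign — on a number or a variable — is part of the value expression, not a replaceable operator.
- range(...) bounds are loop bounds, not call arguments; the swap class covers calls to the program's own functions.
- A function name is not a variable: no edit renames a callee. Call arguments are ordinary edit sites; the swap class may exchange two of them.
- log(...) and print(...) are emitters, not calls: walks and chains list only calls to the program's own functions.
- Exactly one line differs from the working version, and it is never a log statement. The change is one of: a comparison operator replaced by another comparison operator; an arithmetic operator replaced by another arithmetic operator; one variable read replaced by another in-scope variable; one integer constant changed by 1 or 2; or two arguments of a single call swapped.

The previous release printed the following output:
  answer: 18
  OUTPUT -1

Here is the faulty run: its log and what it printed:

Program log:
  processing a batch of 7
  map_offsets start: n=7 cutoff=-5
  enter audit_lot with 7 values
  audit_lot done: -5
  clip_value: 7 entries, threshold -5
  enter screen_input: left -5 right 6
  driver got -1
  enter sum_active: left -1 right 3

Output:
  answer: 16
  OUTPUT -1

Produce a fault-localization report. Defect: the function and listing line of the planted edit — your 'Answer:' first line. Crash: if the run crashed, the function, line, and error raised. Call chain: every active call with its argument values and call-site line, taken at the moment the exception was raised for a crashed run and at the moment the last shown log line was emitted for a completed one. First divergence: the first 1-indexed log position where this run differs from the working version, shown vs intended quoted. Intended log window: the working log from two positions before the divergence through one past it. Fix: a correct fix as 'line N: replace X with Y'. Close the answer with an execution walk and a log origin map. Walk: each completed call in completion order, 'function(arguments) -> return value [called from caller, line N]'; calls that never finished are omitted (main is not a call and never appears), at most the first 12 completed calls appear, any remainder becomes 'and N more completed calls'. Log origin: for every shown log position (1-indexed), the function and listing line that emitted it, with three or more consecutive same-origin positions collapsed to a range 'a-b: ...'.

Answer: the defect is in sum_active at line 34.
Key fact: The logs agree in full; only the final output differs.
Call chain: main -> sum_active(-1, 3) (called at line 45).
First divergence: there is none — every log position agrees.
Execution walk:
  audit_lot([-5, 3, 8, 8, 4, 12, 5]) -> -5  [called from map_offsets, line 26]
  clip_value([-5, 3, 8, 8, 4, 12, 5], -5) -> 6  [called from map_offsets, line 27]
  screen_input(-5, 6) -> -1  [called from map_offsets, line 28]
  map_offsets([-5, 3, 8, 8, 4, 12, 5], -5) -> -1  [called from main, line 43]
  sum_active(-1, 3) -> 16  [called from main, line 45]
Log origin:
  1: from main, line 42
  2: from map_offsets, line 25
  3: from audit_lot, line 2
  4: from audit_lot, line 7
  5: from clip_value, line 11
  6: from screen_input, line 19
  7: from main, line 44
  8: from sum_active, line 31
A correct fix: line 34: replace `16` with `18`.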